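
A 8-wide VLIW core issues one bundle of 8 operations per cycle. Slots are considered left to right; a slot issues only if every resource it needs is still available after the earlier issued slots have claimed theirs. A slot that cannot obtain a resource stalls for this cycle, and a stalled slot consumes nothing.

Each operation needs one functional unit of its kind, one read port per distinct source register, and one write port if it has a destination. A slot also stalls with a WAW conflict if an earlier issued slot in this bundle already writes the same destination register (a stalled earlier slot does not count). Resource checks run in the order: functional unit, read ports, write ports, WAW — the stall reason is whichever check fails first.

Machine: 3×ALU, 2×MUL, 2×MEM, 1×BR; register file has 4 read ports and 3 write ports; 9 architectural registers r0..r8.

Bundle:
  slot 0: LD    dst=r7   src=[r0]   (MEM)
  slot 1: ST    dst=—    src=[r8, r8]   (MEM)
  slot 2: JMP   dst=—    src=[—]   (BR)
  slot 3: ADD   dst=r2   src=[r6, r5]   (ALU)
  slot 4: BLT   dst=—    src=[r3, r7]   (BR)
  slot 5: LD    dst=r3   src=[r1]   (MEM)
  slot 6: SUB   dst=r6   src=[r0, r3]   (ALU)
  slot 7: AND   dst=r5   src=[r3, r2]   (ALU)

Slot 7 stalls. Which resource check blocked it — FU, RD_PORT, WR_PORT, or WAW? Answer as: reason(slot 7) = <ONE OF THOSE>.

reason(slot 7) = RD_PORT

[0] MEM needs rd=1 wr=1: ok; after: ALU=3 MUL=2 MEM=1 BR=1, R=3, W=2
[1] MEM needs rd=1 wr=0: ok; after: ALU=3 MUL=2 MEM=0 BR=1, R=2, W=2
[2] BR needs rd=0 wr=0: ok; after: ALU=3 MUL=2 MEM=0 BR=0, R=2, W=2
[3] ALU needs rd=2 wr=1: ok; after: ALU=2 MUL=2 MEM=0 BR=0, R=0, W=1
[4] BR needs rd=2 wr=0: FU; after: ALU=2 MUL=2 MEM=0 BR=0, R=0, W=1
[5] MEM needs rd=1 wr=1: FU; after: ALU=2 MUL=2 MEM=0 BR=0, R=0, W=1
[6] ALU needs rd=2 wr=1: RD_PORT; after: ALU=2 MUL=2 MEM=0 BR=0, R=0, W=1
[7] ALU needs rd=2 wr=1: RD_PORT; after: ALU=2 MUL=2 MEM=0 BR=0, R=0, W=1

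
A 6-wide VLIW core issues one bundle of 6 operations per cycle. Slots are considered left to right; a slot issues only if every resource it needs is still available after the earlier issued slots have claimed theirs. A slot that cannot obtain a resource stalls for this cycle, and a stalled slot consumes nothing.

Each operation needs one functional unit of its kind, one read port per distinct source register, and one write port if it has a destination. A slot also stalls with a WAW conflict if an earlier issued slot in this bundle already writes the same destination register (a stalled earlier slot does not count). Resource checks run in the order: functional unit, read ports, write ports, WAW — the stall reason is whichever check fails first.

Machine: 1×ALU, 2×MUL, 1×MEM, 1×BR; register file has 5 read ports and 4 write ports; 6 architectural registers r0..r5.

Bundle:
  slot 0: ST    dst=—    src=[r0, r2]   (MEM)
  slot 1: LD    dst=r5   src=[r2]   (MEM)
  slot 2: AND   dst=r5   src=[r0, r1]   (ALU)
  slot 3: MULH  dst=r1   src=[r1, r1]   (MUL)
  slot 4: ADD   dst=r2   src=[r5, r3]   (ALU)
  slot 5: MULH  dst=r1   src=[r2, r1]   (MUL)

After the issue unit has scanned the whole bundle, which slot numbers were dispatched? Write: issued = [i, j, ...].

#0 MEM src=r0,r2 dispatched  <A:1 Mu:2 Ld:0 B:1 rd:3 wr:4>
#1 MEM src=r2 held:FU  <A:1 Mu:2 Ld:0 B:1 rd:3 wr:4>
#2 ALU src=r0,r1 dispatched  <A:0 Mu:2 Ld:0 B:1 rd:1 wr:3>
#3 MUL src=r1,r1 dispatched  <A:0 Mu:1 Ld:0 B:1 rd:0 wr:2>
#4 ALU src=r5,r3 held:FU  <A:0 Mu:1 Ld:0 B:1 rd:0 wr:2>
#5 MUL src=r2,r1 held:RD_PORT  <A:0 Mu:1 Ld:0 B:1 rd:0 wr:2>

issued = [0, 2, 3]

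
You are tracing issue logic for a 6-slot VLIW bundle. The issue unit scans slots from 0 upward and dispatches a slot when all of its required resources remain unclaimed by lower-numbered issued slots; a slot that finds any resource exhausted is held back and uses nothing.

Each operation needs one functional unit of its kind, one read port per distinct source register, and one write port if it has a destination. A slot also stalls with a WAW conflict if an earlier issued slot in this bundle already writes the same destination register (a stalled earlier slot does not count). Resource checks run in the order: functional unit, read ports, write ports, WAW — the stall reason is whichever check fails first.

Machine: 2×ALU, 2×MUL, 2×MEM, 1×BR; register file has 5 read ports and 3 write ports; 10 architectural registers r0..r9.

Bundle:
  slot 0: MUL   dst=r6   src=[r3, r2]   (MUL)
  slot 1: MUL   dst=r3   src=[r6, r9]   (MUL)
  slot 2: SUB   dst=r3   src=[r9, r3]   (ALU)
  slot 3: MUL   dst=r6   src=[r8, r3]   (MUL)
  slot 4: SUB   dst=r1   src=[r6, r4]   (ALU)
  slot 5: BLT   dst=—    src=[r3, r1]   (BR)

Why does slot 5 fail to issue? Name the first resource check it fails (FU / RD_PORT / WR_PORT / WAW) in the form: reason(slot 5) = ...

  0. MUL→r6 ⇒ go  {2A/1Mu/2Ld/1B | 3r 2w}
  1. MUL→r3 ⇒ go  {2A/0Mu/2Ld/1B | 1r 1w}
  2. ALU→r3 ⇒ no(RD_PORT)  {2A/0Mu/2Ld/1B | 1r 1w}
  3. MUL→r6 ⇒ no(FU)  {2A/0Mu/2Ld/1B | 1r 1w}
  4. ALU→r1 ⇒ no(RD_PORT)  {2A/0Mu/2Ld/1B | 1r 1w}
  5. BR ⇒ no(RD_PORT)  {2A/0Mu/2Ld/1B | 1r 1w}

reason(slot 5) = RD_PORT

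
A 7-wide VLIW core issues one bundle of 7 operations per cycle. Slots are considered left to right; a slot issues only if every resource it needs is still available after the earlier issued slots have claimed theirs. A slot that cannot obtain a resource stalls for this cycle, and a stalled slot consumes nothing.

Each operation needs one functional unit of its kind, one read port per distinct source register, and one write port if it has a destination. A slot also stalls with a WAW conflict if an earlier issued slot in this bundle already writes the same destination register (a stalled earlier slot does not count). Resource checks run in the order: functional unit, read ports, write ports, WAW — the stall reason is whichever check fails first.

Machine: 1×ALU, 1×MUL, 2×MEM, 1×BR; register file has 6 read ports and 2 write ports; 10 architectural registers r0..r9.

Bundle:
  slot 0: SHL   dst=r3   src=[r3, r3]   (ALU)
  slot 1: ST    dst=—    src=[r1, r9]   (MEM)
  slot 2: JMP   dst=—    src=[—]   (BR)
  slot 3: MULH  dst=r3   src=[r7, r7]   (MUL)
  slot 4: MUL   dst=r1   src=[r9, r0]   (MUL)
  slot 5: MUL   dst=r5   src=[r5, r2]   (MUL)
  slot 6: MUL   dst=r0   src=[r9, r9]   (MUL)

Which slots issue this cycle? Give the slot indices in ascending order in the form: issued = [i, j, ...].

issued = [0, 1, 2, 4]

#0 ALU src=r3,r3 dispatched  <A:0 Mu:1 Ld:2 B:1 rd:5 wr:1>
#1 MEM src=r1,r9 dispatched  <A:0 Mu:1 Ld:1 B:1 rd:3 wr:1>
#2 BR src=- dispatched  <A:0 Mu:1 Ld:1 B:0 rd:3 wr:1>
#3 MUL src=r7,r7 held:WAW  <A:0 Mu:1 Ld:1 B:0 rd:3 wr:1>
#4 MUL src=r9,r0 dispatched  <A:0 Mu:0 Ld:1 B:0 rd:1 wr:0>
#5 MUL src=r5,r2 held:FU  <A:0 Mu:0 Ld:1 B:0 rd:1 wr:0>
#6 MUL src=r9,r9 held:FU  <A:0 Mu:0 Ld:1 B:0 rd:1 wr:0>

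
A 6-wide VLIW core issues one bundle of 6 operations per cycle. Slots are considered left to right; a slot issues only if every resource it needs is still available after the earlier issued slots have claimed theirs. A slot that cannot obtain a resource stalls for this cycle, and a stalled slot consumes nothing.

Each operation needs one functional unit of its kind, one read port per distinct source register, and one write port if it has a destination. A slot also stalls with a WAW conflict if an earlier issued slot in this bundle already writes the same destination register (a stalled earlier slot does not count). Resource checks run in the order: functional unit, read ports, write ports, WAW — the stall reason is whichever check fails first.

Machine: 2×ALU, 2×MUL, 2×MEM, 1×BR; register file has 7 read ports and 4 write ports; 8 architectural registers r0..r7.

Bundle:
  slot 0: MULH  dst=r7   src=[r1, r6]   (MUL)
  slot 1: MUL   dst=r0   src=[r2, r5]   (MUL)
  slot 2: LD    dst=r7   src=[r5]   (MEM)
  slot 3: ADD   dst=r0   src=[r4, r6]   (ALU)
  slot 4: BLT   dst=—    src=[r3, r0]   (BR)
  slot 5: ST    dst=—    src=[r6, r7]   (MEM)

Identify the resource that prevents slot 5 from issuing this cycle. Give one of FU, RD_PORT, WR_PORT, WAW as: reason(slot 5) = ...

reason(slot 5) = RD_PORT

(0) want 1×MUL +2rd +1wr — yes → AL2|MU1|ME2|BR1|rd5|wr3
(1) want 1×MUL +2rd +1wr — yes → AL2|MU0|ME2|BR1|rd3|wr2
(2) want 1×MEM +1rd +1wr — WAW → AL2|MU0|ME2|BR1|rd3|wr2
(3) want 1×ALU +2rd +1wr — WAW → AL2|MU0|ME2|BR1|rd3|wr2
(4) want 1×BR +2rd +0wr — yes → AL2|MU0|ME2|BR0|rd1|wr2
(5) want 1×MEM +2rd +0wr — RD_PORT → AL2|MU0|ME2|BR0|rd1|wr2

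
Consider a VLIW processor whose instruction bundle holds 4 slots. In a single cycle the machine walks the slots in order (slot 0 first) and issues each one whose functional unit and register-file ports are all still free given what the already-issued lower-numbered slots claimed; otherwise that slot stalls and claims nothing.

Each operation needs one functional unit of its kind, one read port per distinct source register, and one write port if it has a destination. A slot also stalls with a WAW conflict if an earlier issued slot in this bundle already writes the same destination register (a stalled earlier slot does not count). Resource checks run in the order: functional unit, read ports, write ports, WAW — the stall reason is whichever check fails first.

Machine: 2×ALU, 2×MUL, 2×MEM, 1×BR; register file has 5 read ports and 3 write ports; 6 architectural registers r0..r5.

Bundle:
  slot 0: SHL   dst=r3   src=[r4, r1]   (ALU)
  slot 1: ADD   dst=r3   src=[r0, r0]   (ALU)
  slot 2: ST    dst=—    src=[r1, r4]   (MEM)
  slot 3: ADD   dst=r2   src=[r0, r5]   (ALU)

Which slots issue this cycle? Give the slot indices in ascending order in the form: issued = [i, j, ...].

issued = [0, 2]

#0 ALU src=r4,r1 dispatched  <A:1 Mu:2 Ld:2 B:1 rd:3 wr:2>
#1 ALU src=r0,r0 held:WAW  <A:1 Mu:2 Ld:2 B:1 rd:3 wr:2>
#2 MEM src=r1,r4 dispatched  <A:1 Mu:2 Ld:1 B:1 rd:1 wr:2>
#3 ALU src=r0,r5 held:RD_PORT  <A:1 Mu:2 Ld:1 B:1 rd:1 wr:2>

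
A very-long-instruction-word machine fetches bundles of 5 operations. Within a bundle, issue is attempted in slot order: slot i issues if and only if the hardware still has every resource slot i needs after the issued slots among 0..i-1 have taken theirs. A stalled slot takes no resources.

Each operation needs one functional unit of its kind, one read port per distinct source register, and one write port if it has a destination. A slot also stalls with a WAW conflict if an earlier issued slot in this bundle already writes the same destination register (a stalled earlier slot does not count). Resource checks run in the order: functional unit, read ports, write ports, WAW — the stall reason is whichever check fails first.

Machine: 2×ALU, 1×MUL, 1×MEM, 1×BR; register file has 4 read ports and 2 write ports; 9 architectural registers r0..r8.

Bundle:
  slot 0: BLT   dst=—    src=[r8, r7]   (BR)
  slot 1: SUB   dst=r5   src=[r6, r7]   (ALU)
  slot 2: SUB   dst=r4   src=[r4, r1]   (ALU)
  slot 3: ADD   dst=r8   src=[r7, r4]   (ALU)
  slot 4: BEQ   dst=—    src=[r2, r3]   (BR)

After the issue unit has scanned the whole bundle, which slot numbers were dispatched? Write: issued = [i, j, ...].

issued = [0, 1]

#0 BR src=r8,r7 dispatched  <A:2 Mu:1 Ld:1 B:0 rd:2 wr:2>
#1 ALU src=r6,r7 dispatched  <A:1 Mu:1 Ld:1 B:0 rd:0 wr:1>
#2 ALU src=r4,r1 held:RD_PORT  <A:1 Mu:1 Ld:1 B:0 rd:0 wr:1>
#3 ALU src=r7,r4 held:RD_PORT  <A:1 Mu:1 Ld:1 B:0 rd:0 wr:1>
#4 BR src=r2,r3 held:FU  <A:1 Mu:1 Ld:1 B:0 rd:0 wr:1>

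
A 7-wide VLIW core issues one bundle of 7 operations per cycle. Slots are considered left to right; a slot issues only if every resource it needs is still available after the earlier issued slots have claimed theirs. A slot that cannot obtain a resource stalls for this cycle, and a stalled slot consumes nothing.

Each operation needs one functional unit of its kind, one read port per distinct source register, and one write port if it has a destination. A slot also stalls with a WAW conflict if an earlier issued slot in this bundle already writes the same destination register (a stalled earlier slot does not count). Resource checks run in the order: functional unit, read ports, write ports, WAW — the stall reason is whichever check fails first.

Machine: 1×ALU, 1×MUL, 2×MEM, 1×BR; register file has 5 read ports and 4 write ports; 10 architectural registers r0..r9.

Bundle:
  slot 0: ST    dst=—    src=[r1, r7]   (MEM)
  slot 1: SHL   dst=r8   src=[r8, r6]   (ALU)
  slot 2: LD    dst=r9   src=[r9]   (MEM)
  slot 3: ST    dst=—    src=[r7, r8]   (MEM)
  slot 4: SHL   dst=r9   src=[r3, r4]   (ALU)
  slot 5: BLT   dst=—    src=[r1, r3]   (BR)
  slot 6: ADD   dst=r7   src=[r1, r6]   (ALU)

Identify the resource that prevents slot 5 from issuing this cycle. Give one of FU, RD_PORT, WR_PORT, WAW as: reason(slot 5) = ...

reason(slot 5) = RD_PORT

[0] MEM needs rd=2 wr=0: ok; after: ALU=1 MUL=1 MEM=1 BR=1, R=3, W=4
[1] ALU needs rd=2 wr=1: ok; after: ALU=0 MUL=1 MEM=1 BR=1, R=1, W=3
[2] MEM needs rd=1 wr=1: ok; after: ALU=0 MUL=1 MEM=0 BR=1, R=0, W=2
[3] MEM needs rd=2 wr=0: FU; after: ALU=0 MUL=1 MEM=0 BR=1, R=0, W=2
[4] ALU needs rd=2 wr=1: FU; after: ALU=0 MUL=1 MEM=0 BR=1, R=0, W=2
[5] BR needs rd=2 wr=0: RD_PORT; after: ALU=0 MUL=1 MEM=0 BR=1, R=0, W=2
[6] ALU needs rd=2 wr=1: FU; after: ALU=0 MUL=1 MEM=0 BR=1, R=0, W=2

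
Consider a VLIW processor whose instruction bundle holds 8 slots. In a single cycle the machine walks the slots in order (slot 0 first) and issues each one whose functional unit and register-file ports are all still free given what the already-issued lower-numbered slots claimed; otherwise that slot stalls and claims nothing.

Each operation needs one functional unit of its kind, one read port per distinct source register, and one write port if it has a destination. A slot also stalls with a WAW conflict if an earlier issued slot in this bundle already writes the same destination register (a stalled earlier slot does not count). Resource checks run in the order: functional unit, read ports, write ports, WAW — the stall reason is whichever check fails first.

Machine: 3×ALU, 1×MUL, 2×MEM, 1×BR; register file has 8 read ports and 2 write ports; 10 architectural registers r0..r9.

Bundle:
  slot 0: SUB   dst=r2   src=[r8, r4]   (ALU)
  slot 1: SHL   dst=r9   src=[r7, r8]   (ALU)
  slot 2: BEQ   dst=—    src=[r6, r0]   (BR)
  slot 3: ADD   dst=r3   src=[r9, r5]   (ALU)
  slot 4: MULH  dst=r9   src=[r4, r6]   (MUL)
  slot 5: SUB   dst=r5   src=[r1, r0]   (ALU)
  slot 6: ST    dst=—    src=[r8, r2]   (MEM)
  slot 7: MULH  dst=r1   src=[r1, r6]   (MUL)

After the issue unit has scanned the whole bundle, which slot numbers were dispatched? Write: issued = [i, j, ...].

issued = [0, 1, 2, 6]

[0] ALU needs rd=2 wr=1: ok; after: ALU=2 MUL=1 MEM=2 BR=1, R=6, W=1
[1] ALU needs rd=2 wr=1: ok; after: ALU=1 MUL=1 MEM=2 BR=1, R=4, W=0
[2] BR needs rd=2 wr=0: ok; after: ALU=1 MUL=1 MEM=2 BR=0, R=2, W=0
[3] ALU needs rd=2 wr=1: WR_PORT; after: ALU=1 MUL=1 MEM=2 BR=0, R=2, W=0
[4] MUL needs rd=2 wr=1: WR_PORT; after: ALU=1 MUL=1 MEM=2 BR=0, R=2, W=0
[5] ALU needs rd=2 wr=1: WR_PORT; after: ALU=1 MUL=1 MEM=2 BR=0, R=2, W=0
[6] MEM needs rd=2 wr=0: ok; after: ALU=1 MUL=1 MEM=1 BR=0, R=0, W=0
[7] MUL needs rd=2 wr=1: RD_PORT; after: ALU=1 MUL=1 MEM=1 BR=0, R=0, W=0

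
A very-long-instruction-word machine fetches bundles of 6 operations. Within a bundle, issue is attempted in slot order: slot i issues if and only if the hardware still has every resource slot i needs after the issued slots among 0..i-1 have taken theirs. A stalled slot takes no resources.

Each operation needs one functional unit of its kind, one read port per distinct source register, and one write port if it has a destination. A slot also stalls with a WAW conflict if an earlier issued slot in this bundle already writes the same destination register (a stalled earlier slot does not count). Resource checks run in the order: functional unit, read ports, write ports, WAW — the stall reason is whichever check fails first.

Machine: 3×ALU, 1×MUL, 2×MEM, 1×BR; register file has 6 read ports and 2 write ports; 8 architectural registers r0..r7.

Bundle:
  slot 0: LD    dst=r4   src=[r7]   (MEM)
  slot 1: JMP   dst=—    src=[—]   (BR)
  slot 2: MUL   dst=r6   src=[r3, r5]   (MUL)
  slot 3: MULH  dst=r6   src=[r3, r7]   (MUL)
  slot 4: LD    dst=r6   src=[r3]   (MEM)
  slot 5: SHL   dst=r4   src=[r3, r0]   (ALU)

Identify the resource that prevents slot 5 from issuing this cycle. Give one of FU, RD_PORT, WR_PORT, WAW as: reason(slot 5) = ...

reason(slot 5) = WR_PORT

[0] MEM needs rd=1 wr=1: ok; after: ALU=3 MUL=1 MEM=1 BR=1, R=5, W=1
[1] BR needs rd=0 wr=0: ok; after: ALU=3 MUL=1 MEM=1 BR=0, R=5, W=1
[2] MUL needs rd=2 wr=1: ok; after: ALU=3 MUL=0 MEM=1 BR=0, R=3, W=0
[3] MUL needs rd=2 wr=1: FU; after: ALU=3 MUL=0 MEM=1 BR=0, R=3, W=0
[4] MEM needs rd=1 wr=1: WR_PORT; after: ALU=3 MUL=0 MEM=1 BR=0, R=3, W=0
[5] ALU needs rd=2 wr=1: WR_PORT; after: ALU=3 MUL=0 MEM=1 BR=0, R=3, W=0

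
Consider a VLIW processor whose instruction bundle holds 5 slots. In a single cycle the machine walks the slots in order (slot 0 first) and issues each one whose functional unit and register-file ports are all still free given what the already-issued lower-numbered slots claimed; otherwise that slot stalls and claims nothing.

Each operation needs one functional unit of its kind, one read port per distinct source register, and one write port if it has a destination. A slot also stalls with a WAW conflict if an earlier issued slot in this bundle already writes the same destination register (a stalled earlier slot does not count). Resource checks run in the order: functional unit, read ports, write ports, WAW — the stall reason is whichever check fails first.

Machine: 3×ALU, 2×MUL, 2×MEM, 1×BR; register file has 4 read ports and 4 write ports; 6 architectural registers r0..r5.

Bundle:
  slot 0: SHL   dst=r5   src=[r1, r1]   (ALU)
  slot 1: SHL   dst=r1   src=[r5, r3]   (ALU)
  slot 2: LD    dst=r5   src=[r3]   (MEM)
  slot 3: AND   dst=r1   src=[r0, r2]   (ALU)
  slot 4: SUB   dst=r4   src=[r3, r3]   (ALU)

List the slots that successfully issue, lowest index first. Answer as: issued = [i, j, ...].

#0 ALU src=r1,r1 dispatched  <A:2 Mu:2 Ld:2 B:1 rd:3 wr:3>
#1 ALU src=r5,r3 dispatched  <A:1 Mu:2 Ld:2 B:1 rd:1 wr:2>
#2 MEM src=r3 held:WAW  <A:1 Mu:2 Ld:2 B:1 rd:1 wr:2>
#3 ALU src=r0,r2 held:RD_PORT  <A:1 Mu:2 Ld:2 B:1 rd:1 wr:2>
#4 ALU src=r3,r3 dispatched  <A:0 Mu:2 Ld:2 B:1 rd:0 wr:1>

issued = [0, 1, 4]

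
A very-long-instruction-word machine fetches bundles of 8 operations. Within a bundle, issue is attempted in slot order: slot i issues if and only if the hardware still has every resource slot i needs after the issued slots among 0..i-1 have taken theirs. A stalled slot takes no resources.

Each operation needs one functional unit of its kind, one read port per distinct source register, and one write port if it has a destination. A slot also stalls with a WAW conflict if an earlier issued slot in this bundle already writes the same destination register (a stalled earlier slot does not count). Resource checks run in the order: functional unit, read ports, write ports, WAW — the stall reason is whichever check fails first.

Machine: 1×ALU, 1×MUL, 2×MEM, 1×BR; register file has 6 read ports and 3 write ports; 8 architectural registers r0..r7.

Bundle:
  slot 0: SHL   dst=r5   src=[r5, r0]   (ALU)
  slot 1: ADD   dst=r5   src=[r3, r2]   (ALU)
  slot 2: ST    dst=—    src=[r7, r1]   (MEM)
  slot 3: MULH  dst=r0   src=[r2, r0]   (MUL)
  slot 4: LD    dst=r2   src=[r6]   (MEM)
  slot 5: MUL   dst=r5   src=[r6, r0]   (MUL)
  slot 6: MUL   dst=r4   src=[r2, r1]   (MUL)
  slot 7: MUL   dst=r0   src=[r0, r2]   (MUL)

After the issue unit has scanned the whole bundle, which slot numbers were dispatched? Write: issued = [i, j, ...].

slot 0 (ALU): ISSUE — free A0,Mu1,Ld2,B1 rp4 wp2
slot 1 (ALU): stall FU — free A0,Mu1,Ld2,B1 rp4 wp2
slot 2 (MEM): ISSUE — free A0,Mu1,Ld1,B1 rp2 wp2
slot 3 (MUL): ISSUE — free A0,Mu0,Ld1,B1 rp0 wp1
slot 4 (MEM): stall RD_PORT — free A0,Mu0,Ld1,B1 rp0 wp1
slot 5 (MUL): stall FU — free A0,Mu0,Ld1,B1 rp0 wp1
slot 6 (MUL): stall FU — free A0,Mu0,Ld1,B1 rp0 wp1
slot 7 (MUL): stall FU — free A0,Mu0,Ld1,B1 rp0 wp1

issued = [0, 2, 3]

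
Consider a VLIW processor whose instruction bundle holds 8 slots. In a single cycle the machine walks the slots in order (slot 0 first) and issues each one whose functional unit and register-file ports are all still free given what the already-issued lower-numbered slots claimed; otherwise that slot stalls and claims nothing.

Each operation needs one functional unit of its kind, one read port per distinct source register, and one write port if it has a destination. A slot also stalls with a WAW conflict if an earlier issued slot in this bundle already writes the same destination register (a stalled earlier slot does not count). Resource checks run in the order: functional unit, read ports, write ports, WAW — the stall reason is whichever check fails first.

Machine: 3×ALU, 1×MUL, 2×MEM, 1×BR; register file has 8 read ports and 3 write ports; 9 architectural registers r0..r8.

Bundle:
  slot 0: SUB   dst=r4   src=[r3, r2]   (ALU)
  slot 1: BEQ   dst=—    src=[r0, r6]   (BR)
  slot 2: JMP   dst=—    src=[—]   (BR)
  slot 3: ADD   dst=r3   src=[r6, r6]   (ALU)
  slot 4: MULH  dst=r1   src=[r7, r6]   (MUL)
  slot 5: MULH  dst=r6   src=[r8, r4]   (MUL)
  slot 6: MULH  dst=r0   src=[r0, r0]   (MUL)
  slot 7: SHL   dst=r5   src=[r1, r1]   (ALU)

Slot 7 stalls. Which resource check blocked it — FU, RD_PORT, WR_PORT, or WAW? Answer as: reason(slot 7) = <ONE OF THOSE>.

reason(slot 7) = WR_PORT

slot 0 (ALU): ISSUE — free A2,Mu1,Ld2,B1 rp6 wp2
slot 1 (BR): ISSUE — free A2,Mu1,Ld2,B0 rp4 wp2
slot 2 (BR): stall FU — free A2,Mu1,Ld2,B0 rp4 wp2
slot 3 (ALU): ISSUE — free A1,Mu1,Ld2,B0 rp3 wp1
slot 4 (MUL): ISSUE — free A1,Mu0,Ld2,B0 rp1 wp0
slot 5 (MUL): stall FU — free A1,Mu0,Ld2,B0 rp1 wp0
slot 6 (MUL): stall FU — free A1,Mu0,Ld2,B0 rp1 wp0
slot 7 (ALU): stall WR_PORT — free A1,Mu0,Ld2,B0 rp1 wp0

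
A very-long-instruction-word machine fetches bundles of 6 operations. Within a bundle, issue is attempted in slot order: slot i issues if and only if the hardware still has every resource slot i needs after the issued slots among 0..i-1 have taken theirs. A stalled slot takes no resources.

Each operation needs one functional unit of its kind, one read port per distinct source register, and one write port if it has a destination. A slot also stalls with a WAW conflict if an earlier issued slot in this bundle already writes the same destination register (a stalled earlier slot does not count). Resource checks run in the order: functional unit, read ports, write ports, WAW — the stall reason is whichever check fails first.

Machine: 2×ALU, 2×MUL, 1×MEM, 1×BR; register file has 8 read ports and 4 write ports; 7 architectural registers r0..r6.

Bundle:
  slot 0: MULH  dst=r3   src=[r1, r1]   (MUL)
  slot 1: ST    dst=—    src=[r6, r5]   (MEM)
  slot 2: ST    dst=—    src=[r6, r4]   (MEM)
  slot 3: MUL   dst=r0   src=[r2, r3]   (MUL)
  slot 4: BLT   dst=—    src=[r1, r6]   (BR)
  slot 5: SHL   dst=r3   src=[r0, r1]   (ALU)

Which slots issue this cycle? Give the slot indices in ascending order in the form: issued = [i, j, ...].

issued = [0, 1, 3, 4]

[0] MUL needs rd=1 wr=1: ok; after: ALU=2 MUL=1 MEM=1 BR=1, R=7, W=3
[1] MEM needs rd=2 wr=0: ok; after: ALU=2 MUL=1 MEM=0 BR=1, R=5, W=3
[2] MEM needs rd=2 wr=0: FU; after: ALU=2 MUL=1 MEM=0 BR=1, R=5, W=3
[3] MUL needs rd=2 wr=1: ok; after: ALU=2 MUL=0 MEM=0 BR=1, R=3, W=2
[4] BR needs rd=2 wr=0: ok; after: ALU=2 MUL=0 MEM=0 BR=0, R=1, W=2
[5] ALU needs rd=2 wr=1: RD_PORT; after: ALU=2 MUL=0 MEM=0 BR=0, R=1, W=2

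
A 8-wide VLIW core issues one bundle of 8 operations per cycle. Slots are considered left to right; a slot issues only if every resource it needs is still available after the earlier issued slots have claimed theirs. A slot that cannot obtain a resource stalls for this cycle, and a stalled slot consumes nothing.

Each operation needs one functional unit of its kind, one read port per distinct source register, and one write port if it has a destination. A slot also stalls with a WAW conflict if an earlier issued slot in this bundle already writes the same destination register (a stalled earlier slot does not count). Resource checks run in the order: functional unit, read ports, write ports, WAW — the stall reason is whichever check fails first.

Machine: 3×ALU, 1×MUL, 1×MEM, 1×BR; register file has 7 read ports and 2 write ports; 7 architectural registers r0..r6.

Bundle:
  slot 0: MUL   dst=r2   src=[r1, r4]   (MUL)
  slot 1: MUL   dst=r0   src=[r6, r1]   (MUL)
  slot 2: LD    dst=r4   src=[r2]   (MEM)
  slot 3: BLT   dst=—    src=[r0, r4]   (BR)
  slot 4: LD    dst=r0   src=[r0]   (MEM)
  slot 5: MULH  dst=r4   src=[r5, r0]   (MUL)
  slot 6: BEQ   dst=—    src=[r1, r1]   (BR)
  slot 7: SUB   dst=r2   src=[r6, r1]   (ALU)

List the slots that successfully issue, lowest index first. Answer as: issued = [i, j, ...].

issued = [0, 2, 3]

[0] MUL needs rd=2 wr=1: ok; after: ALU=3 MUL=0 MEM=1 BR=1, R=5, W=1
[1] MUL needs rd=2 wr=1: FU; after: ALU=3 MUL=0 MEM=1 BR=1, R=5, W=1
[2] MEM needs rd=1 wr=1: ok; after: ALU=3 MUL=0 MEM=0 BR=1, R=4, W=0
[3] BR needs rd=2 wr=0: ok; after: ALU=3 MUL=0 MEM=0 BR=0, R=2, W=0
[4] MEM needs rd=1 wr=1: FU; after: ALU=3 MUL=0 MEM=0 BR=0, R=2, W=0
[5] MUL needs rd=2 wr=1: FU; after: ALU=3 MUL=0 MEM=0 BR=0, R=2, W=0
[6] BR needs rd=1 wr=0: FU; after: ALU=3 MUL=0 MEM=0 BR=0, R=2, W=0
[7] ALU needs rd=2 wr=1: WR_PORT; after: ALU=3 MUL=0 MEM=0 BR=0, R=2, W=0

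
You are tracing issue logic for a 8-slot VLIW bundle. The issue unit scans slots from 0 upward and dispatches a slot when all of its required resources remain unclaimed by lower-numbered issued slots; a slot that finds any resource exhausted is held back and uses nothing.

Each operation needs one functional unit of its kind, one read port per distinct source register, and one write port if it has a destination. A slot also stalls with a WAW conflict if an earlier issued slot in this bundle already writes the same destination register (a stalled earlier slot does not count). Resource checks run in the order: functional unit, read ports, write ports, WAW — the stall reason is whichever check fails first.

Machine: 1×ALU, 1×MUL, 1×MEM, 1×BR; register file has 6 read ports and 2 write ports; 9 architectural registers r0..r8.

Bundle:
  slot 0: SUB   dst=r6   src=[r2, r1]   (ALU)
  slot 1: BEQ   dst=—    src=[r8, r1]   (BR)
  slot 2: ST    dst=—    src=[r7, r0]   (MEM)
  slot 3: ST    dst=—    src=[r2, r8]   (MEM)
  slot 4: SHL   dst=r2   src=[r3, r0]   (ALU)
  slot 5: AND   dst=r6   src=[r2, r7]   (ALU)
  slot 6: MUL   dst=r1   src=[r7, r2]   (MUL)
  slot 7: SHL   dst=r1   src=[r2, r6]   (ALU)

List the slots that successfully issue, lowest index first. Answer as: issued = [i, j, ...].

issued = [0, 1, 2]

[0] ALU needs rd=2 wr=1: ok; after: ALU=0 MUL=1 MEM=1 BR=1, R=4, W=1
[1] BR needs rd=2 wr=0: ok; after: ALU=0 MUL=1 MEM=1 BR=0, R=2, W=1
[2] MEM needs rd=2 wr=0: ok; after: ALU=0 MUL=1 MEM=0 BR=0, R=0, W=1
[3] MEM needs rd=2 wr=0: FU; after: ALU=0 MUL=1 MEM=0 BR=0, R=0, W=1
[4] ALU needs rd=2 wr=1: FU; after: ALU=0 MUL=1 MEM=0 BR=0, R=0, W=1
[5] ALU needs rd=2 wr=1: FU; after: ALU=0 MUL=1 MEM=0 BR=0, R=0, W=1
[6] MUL needs rd=2 wr=1: RD_PORT; after: ALU=0 MUL=1 MEM=0 BR=0, R=0, W=1
[7] ALU needs rd=2 wr=1: FU; after: ALU=0 MUL=1 MEM=0 BR=0, R=0, W=1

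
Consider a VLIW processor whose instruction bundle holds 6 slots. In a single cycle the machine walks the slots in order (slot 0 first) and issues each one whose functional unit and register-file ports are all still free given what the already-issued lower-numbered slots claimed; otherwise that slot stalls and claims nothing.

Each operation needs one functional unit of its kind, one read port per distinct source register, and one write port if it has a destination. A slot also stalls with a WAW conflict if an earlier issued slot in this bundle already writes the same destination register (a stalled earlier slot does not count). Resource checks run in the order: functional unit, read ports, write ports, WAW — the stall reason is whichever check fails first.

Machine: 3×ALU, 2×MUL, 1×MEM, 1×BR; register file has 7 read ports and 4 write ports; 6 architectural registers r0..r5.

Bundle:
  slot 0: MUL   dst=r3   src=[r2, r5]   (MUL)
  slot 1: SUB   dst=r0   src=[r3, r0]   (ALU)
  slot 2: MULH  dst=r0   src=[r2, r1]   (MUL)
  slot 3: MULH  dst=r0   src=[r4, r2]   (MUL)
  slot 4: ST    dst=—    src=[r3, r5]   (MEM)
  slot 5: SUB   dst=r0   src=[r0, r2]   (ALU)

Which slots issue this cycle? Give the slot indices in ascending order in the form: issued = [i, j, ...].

issued = [0, 1, 4]

[0] MUL needs rd=2 wr=1: ok; after: ALU=3 MUL=1 MEM=1 BR=1, R=5, W=3
[1] ALU needs rd=2 wr=1: ok; after: ALU=2 MUL=1 MEM=1 BR=1, R=3, W=2
[2] MUL needs rd=2 wr=1: WAW; after: ALU=2 MUL=1 MEM=1 BR=1, R=3, W=2
[3] MUL needs rd=2 wr=1: WAW; after: ALU=2 MUL=1 MEM=1 BR=1, R=3, W=2
[4] MEM needs rd=2 wr=0: ok; after: ALU=2 MUL=1 MEM=0 BR=1, R=1, W=2
[5] ALU needs rd=2 wr=1: RD_PORT; after: ALU=2 MUL=1 MEM=0 BR=1, R=1, W=2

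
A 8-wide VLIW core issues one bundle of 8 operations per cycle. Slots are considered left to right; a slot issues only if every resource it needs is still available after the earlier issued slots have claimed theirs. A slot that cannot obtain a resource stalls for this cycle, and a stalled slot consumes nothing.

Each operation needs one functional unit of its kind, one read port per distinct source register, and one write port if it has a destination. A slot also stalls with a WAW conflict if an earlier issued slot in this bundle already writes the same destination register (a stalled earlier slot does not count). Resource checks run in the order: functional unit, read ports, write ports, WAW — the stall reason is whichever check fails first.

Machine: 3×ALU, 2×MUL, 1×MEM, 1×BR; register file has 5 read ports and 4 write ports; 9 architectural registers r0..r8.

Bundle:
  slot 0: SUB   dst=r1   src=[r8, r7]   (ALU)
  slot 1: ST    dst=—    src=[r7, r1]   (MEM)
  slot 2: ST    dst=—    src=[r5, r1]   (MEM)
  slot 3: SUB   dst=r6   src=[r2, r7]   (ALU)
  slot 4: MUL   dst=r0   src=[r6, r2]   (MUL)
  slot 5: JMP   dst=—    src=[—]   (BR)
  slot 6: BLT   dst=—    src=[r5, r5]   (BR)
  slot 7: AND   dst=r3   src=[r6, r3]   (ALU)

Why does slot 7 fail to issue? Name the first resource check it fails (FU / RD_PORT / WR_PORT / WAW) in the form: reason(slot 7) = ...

reason(slot 7) = RD_PORT

  0. ALU→r1 ⇒ go  {2A/2Mu/1Ld/1B | 3r 3w}
  1. MEM ⇒ go  {2A/2Mu/0Ld/1B | 1r 3w}
  2. MEM ⇒ no(FU)  {2A/2Mu/0Ld/1B | 1r 3w}
  3. ALU→r6 ⇒ no(RD_PORT)  {2A/2Mu/0Ld/1B | 1r 3w}
  4. MUL→r0 ⇒ no(RD_PORT)  {2A/2Mu/0Ld/1B | 1r 3w}
  5. BR ⇒ go  {2A/2Mu/0Ld/0B | 1r 3w}
  6. BR ⇒ no(FU)  {2A/2Mu/0Ld/0B | 1r 3w}
  7. ALU→r3 ⇒ no(RD_PORT)  {2A/2Mu/0Ld/0B | 1r 3w}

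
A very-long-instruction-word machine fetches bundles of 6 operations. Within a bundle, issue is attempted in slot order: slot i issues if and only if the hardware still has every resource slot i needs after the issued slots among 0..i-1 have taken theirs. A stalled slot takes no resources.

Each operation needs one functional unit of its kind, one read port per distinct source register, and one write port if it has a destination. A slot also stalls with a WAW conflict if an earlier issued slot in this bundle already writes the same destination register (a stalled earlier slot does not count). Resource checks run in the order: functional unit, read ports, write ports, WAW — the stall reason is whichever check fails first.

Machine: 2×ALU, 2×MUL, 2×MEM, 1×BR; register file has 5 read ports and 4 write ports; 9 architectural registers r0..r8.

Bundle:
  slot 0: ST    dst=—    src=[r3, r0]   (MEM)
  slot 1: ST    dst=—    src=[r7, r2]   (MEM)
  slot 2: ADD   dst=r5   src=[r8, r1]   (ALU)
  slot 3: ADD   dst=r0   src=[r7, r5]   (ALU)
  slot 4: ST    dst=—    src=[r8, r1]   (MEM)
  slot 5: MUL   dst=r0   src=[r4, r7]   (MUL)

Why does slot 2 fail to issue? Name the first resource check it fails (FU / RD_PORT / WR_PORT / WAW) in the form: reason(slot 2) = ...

slot 0 (MEM): ISSUE — free A2,Mu2,Ld1,B1 rp3 wp4
slot 1 (MEM): ISSUE — free A2,Mu2,Ld0,B1 rp1 wp4
slot 2 (ALU): stall RD_PORT — free A2,Mu2,Ld0,B1 rp1 wp4
slot 3 (ALU): stall RD_PORT — free A2,Mu2,Ld0,B1 rp1 wp4
slot 4 (MEM): stall FU — free A2,Mu2,Ld0,B1 rp1 wp4
slot 5 (MUL): stall RD_PORT — free A2,Mu2,Ld0,B1 rp1 wp4

reason(slot 2) = RD_PORT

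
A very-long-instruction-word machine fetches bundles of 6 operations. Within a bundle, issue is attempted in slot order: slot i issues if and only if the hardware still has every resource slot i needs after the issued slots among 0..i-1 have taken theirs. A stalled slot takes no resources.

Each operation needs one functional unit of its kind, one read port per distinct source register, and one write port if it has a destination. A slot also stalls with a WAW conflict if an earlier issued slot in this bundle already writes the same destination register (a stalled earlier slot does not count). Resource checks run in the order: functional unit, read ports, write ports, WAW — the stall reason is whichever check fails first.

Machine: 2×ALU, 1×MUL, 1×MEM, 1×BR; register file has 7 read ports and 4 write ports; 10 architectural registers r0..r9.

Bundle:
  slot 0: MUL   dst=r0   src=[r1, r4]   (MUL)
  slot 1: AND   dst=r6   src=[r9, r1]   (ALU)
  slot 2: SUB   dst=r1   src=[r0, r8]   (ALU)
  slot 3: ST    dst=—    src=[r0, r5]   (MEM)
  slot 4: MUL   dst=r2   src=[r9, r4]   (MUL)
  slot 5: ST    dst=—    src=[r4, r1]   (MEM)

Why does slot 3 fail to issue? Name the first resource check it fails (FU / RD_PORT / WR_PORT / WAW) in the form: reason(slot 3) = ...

reason(slot 3) = RD_PORT

(0) want 1×MUL +2rd +1wr — yes → AL2|MU0|ME1|BR1|rd5|wr3
(1) want 1×ALU +2rd +1wr — yes → AL1|MU0|ME1|BR1|rd3|wr2
(2) want 1×ALU +2rd +1wr — yes → AL0|MU0|ME1|BR1|rd1|wr1
(3) want 1×MEM +2rd +0wr — RD_PORT → AL0|MU0|ME1|BR1|rd1|wr1
(4) want 1×MUL +2rd +1wr — FU → AL0|MU0|ME1|BR1|rd1|wr1
(5) want 1×MEM +2rd +0wr — RD_PORT → AL0|MU0|ME1|BR1|rd1|wr1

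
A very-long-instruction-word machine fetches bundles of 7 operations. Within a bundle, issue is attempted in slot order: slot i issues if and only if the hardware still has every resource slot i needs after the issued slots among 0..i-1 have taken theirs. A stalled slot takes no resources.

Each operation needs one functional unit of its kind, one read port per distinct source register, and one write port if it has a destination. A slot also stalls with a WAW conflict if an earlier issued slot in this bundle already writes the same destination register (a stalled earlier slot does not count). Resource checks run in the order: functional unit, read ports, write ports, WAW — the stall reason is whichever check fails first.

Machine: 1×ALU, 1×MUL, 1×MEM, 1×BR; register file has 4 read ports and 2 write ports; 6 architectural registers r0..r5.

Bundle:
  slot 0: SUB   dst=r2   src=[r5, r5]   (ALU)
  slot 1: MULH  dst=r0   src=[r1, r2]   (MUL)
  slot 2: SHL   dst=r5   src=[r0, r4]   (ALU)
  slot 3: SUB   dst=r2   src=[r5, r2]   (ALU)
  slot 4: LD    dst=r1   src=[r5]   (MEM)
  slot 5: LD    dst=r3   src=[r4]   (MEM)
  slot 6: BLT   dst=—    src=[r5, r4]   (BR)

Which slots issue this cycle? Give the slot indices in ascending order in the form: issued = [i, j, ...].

  0. ALU→r2 ⇒ go  {0A/1Mu/1Ld/1B | 3r 1w}
  1. MUL→r0 ⇒ go  {0A/0Mu/1Ld/1B | 1r 0w}
  2. ALU→r5 ⇒ no(FU)  {0A/0Mu/1Ld/1B | 1r 0w}
  3. ALU→r2 ⇒ no(FU)  {0A/0Mu/1Ld/1B | 1r 0w}
  4. MEM→r1 ⇒ no(WR_PORT)  {0A/0Mu/1Ld/1B | 1r 0w}
  5. MEM→r3 ⇒ no(WR_PORT)  {0A/0Mu/1Ld/1B | 1r 0w}
  6. BR ⇒ no(RD_PORT)  {0A/0Mu/1Ld/1B | 1r 0w}

issued = [0, 1]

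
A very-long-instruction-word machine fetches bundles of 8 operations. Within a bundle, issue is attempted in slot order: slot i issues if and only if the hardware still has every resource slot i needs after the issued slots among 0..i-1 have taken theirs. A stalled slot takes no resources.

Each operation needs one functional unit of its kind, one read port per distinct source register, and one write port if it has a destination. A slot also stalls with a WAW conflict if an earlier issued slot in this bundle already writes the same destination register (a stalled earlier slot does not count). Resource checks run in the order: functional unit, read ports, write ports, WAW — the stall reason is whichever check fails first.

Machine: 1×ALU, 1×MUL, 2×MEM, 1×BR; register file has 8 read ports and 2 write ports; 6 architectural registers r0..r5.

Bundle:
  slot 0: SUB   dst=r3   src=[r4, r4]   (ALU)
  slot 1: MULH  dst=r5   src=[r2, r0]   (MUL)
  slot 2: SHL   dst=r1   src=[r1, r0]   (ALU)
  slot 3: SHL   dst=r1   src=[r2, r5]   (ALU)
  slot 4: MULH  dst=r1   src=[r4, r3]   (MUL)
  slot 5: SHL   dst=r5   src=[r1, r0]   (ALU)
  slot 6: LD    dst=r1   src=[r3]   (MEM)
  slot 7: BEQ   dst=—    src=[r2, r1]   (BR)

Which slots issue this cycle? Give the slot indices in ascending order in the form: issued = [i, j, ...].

#0 ALU src=r4,r4 dispatched  <A:0 Mu:1 Ld:2 B:1 rd:7 wr:1>
#1 MUL src=r2,r0 dispatched  <A:0 Mu:0 Ld:2 B:1 rd:5 wr:0>
#2 ALU src=r1,r0 held:FU  <A:0 Mu:0 Ld:2 B:1 rd:5 wr:0>
#3 ALU src=r2,r5 held:FU  <A:0 Mu:0 Ld:2 B:1 rd:5 wr:0>
#4 MUL src=r4,r3 held:FU  <A:0 Mu:0 Ld:2 B:1 rd:5 wr:0>
#5 ALU src=r1,r0 held:FU  <A:0 Mu:0 Ld:2 B:1 rd:5 wr:0>
#6 MEM src=r3 held:WR_PORT  <A:0 Mu:0 Ld:2 B:1 rd:5 wr:0>
#7 BR src=r2,r1 dispatched  <A:0 Mu:0 Ld:2 B:0 rd:3 wr:0>

issued = [0, 1, 7]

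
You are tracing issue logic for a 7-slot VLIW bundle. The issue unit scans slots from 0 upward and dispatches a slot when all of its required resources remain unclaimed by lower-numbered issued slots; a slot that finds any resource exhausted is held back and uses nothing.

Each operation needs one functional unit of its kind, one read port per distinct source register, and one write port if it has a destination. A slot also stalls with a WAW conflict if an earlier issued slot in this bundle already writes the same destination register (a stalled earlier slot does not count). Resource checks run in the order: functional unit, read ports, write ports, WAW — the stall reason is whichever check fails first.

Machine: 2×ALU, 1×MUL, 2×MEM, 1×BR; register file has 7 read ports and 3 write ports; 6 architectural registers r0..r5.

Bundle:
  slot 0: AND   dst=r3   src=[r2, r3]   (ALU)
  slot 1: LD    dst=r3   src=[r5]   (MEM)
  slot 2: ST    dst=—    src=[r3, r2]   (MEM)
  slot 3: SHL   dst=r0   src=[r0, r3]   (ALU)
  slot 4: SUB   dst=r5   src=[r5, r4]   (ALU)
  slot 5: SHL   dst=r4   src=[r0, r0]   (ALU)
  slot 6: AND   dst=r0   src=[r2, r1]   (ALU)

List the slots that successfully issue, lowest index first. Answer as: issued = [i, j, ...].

#0 ALU src=r2,r3 dispatched  <A:1 Mu:1 Ld:2 B:1 rd:5 wr:2>
#1 MEM src=r5 held:WAW  <A:1 Mu:1 Ld:2 B:1 rd:5 wr:2>
#2 MEM src=r3,r2 dispatched  <A:1 Mu:1 Ld:1 B:1 rd:3 wr:2>
#3 ALU src=r0,r3 dispatched  <A:0 Mu:1 Ld:1 B:1 rd:1 wr:1>
#4 ALU src=r5,r4 held:FU  <A:0 Mu:1 Ld:1 B:1 rd:1 wr:1>
#5 ALU src=r0,r0 held:FU  <A:0 Mu:1 Ld:1 B:1 rd:1 wr:1>
#6 ALU src=r2,r1 held:FU  <A:0 Mu:1 Ld:1 B:1 rd:1 wr:1>

issued = [0, 2, 3]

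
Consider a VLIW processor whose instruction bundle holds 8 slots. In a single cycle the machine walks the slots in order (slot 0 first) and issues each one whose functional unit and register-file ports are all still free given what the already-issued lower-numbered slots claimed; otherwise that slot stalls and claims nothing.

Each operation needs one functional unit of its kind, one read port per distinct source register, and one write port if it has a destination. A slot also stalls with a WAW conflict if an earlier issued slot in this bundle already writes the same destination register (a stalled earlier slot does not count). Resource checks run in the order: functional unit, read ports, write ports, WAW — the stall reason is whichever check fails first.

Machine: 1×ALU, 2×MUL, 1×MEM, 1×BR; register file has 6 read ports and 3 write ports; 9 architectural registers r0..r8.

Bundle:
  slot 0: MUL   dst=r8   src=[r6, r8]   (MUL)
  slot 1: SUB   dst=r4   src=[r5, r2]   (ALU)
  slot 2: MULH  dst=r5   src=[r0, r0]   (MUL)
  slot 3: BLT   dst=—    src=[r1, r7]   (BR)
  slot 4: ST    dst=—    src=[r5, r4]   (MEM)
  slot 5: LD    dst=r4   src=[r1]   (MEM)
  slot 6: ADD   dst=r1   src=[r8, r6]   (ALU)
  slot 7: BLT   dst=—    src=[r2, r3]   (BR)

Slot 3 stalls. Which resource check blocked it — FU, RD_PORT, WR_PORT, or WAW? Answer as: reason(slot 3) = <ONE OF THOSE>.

reason(slot 3) = RD_PORT

#0 MUL src=r6,r8 dispatched  <A:1 Mu:1 Ld:1 B:1 rd:4 wr:2>
#1 ALU src=r5,r2 dispatched  <A:0 Mu:1 Ld:1 B:1 rd:2 wr:1>
#2 MUL src=r0,r0 dispatched  <A:0 Mu:0 Ld:1 B:1 rd:1 wr:0>
#3 BR src=r1,r7 held:RD_PORT  <A:0 Mu:0 Ld:1 B:1 rd:1 wr:0>
#4 MEM src=r5,r4 held:RD_PORT  <A:0 Mu:0 Ld:1 B:1 rd:1 wr:0>
#5 MEM src=r1 held:WR_PORT  <A:0 Mu:0 Ld:1 B:1 rd:1 wr:0>
#6 ALU src=r8,r6 held:FU  <A:0 Mu:0 Ld:1 B:1 rd:1 wr:0>
#7 BR src=r2,r3 held:RD_PORT  <A:0 Mu:0 Ld:1 B:1 rd:1 wr:0>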